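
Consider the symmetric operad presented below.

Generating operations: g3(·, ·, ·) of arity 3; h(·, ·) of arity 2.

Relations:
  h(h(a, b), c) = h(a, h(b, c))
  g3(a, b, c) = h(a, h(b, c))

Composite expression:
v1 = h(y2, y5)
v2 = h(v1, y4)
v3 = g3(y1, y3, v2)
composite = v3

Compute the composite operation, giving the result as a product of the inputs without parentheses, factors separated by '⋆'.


Every regrouping of g3 is equal, so read the y-inputs in written order.
h(y2, y5) spells out as y2 ⋆ y5
h(h(y2, y5), y4) spells out as y2 ⋆ y5 ⋆ y4
g3(y1, y3, h(h(y2, y5), y4)) spells out as y1 ⋆ y3 ⋆ y2 ⋆ y5 ⋆ y4

y1 ⋆ y3 ⋆ y2 ⋆ y5 ⋆ y4


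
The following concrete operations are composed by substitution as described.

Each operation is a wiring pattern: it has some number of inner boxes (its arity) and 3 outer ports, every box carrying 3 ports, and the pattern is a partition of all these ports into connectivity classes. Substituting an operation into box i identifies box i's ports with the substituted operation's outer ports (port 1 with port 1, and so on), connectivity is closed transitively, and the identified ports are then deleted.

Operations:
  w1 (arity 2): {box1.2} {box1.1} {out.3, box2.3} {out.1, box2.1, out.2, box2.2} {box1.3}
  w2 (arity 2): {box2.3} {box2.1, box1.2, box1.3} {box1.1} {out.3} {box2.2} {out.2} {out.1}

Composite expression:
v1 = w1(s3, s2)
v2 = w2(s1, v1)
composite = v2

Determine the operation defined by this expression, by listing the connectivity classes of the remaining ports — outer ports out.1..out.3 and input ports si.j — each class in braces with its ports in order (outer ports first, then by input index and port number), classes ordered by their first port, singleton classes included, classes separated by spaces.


Two ports join when wires chain via w2-identified ports.
composing w1 on (s3, s2), with out.j its own outer ports: {out.1, out.2, s2.1, s2.2} {out.3, s2.3} {s3.1} {s3.2} {s3.3}
composing w2 on (s1, s3, s2), with out.j its own outer ports: {out.1} {out.2} {out.3} {s1.1} {s1.2, s1.3, s2.1, s2.2} {s2.3} {s3.1} {s3.2} {s3.3}

{out.1} {out.2} {out.3} {s1.1} {s1.2, s1.3, s2.1, s2.2} {s2.3} {s3.1} {s3.2} {s3.3}


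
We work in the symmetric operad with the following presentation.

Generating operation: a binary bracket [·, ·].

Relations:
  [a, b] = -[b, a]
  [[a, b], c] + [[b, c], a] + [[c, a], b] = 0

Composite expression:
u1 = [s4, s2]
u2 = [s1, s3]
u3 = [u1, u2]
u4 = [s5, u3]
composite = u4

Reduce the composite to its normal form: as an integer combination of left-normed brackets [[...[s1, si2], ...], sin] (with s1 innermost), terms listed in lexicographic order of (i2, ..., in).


-[[[[s1, s3], s2], s4], s5] + [[[[s1, s3], s4], s2], s5]

Left-normed coefficients sit on the s1-initial expansion words.
Composite bracket: [s5, [[s4, s2], [s1, s3]]]
Expanding via [a, b] = ab - ba: 16 signed words (2^4 = 16).
Coefficients come from the s1-initial words:
  s1s3s2s4s5 (sign -1) contributes -[[[[s1, s3], s2], s4], s5]
  s1s3s4s2s5 (sign +1) contributes +[[[[s1, s3], s4], s2], s5]


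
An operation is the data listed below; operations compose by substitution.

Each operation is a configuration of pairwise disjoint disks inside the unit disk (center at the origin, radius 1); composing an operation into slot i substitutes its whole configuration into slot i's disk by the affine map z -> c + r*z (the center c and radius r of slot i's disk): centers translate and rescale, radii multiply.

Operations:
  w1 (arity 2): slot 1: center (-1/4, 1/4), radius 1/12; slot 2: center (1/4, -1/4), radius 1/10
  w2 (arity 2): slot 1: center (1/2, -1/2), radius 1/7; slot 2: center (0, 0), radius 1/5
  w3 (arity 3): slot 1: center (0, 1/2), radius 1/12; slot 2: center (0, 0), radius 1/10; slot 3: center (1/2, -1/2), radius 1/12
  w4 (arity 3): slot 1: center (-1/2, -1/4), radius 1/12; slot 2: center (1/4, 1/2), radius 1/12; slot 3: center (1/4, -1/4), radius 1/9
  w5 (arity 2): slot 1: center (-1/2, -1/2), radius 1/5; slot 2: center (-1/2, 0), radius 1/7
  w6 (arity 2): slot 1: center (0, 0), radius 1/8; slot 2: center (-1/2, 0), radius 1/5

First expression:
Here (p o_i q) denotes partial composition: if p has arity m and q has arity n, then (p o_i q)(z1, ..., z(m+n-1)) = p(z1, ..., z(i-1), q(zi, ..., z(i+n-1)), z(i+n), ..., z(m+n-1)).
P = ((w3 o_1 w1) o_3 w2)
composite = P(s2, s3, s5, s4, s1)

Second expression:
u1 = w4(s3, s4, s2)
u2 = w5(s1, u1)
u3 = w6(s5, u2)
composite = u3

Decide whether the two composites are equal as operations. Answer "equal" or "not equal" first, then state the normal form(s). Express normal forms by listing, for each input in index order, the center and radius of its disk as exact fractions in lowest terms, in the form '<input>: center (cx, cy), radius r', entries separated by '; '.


not equal; first: s1: center (1/2, -1/2), radius 1/12; s2: center (-1/48, 25/48), radius 1/144; s3: center (1/48, 23/48), radius 1/120; s4: center (0, 0), radius 1/50; s5: center (1/20, -1/20), radius 1/70; second: s1: center (-3/5, -1/10), radius 1/25; s2: center (-83/140, -1/140), radius 1/315; s3: center (-43/70, -1/140), radius 1/420; s4: center (-83/140, 1/70), radius 1/420; s5: center (0, 0), radius 1/8


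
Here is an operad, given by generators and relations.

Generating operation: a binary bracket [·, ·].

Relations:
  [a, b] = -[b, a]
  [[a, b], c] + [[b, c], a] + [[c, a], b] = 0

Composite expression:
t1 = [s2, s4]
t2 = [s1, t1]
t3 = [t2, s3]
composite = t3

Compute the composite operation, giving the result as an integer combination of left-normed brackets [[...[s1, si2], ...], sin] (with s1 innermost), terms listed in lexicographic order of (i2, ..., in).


[[[s1, s2], s4], s3] - [[[s1, s4], s2], s3]

Expand each bracket as ab - ba; the s1-initial words give the coefficients.
Composite bracket: [[s1, [s2, s4]], s3]
Applying ab - ba throughout gives 8 signed words (2^3 = 8).
Words beginning with s1 determine it all:
  s1s2s4s3 (sign +1) contributes +[[[s1, s2], s4], s3]
  s1s4s2s3 (sign -1) contributes -[[[s1, s4], s2], s3]


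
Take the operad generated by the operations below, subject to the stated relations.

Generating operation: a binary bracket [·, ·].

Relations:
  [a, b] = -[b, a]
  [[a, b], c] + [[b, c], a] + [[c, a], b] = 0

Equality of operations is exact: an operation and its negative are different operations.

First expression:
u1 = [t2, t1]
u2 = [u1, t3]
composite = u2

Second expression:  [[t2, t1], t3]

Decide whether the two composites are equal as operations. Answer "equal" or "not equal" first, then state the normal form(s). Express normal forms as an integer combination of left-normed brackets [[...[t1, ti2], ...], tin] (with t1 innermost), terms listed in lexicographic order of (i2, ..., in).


equal; the common form is -[[t1, t2], t3]

Reducing the first expression gives -[[t1, t2], t3]
Reducing the second expression gives -[[t1, t2], t3]
Same normal form: equal.


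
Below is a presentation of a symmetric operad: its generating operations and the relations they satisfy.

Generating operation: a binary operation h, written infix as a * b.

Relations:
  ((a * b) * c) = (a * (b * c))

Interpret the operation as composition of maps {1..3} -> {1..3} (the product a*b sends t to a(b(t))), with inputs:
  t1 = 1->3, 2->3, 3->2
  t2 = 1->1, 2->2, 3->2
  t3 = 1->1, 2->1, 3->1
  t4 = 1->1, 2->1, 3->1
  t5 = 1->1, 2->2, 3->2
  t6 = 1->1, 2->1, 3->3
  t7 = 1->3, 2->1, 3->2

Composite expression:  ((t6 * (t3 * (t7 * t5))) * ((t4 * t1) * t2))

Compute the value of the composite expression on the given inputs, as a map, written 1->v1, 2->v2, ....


(t7 * t5) = 1->3, 2->1, 3->1
(t3 * (t7 * t5)) = 1->1, 2->1, 3->1
(t6 * (t3 * (t7 * t5))) = 1->1, 2->1, 3->1
(t4 * t1) = 1->1, 2->1, 3->1
((t4 * t1) * t2) = 1->1, 2->1, 3->1
((t6 * (t3 * (t7 * t5))) * ((t4 * t1) * t2)) = 1->1, 2->1, 3->1

1->1, 2->1, 3->1


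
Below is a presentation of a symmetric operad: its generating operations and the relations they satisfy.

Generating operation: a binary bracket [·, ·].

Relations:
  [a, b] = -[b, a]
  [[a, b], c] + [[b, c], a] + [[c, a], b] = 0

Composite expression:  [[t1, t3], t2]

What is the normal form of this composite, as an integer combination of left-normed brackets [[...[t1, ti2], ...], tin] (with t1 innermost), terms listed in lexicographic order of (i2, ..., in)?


Left-normed coefficients sit on the t1-initial expansion words.
Composite bracket: [[t1, t3], t2]
Full expansion: 4 signed words from ab - ba (2^2 = 4).
Collect the words opening with t1:
  t1t3t2 appears with sign +1, giving the term +[[t1, t3], t2]

[[t1, t3], t2]


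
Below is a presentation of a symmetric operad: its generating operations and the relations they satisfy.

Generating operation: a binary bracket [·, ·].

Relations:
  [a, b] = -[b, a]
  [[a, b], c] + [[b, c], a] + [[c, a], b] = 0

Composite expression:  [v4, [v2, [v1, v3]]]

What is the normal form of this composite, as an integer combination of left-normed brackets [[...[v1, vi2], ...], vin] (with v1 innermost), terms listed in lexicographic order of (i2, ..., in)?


Antisymmetry and Jacobi reduce to v1-anchored left-normed brackets.
Composite bracket: [v4, [v2, [v1, v3]]]
Full expansion: 8 signed words from ab - ba (2^3 = 8).
Words beginning with v1 determine it all:
  v1v3v2v4 appears with sign +1, giving the term +[[[v1, v3], v2], v4]

[[[v1, v3], v2], v4]


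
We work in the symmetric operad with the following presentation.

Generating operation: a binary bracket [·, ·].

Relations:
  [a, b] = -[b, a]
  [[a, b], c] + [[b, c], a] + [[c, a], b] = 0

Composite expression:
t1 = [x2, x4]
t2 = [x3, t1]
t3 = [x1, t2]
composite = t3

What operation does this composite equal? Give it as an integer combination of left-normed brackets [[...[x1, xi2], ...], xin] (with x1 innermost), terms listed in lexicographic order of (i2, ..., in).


Left-normed coefficients sit on the x1-initial expansion words.
Composite bracket: [x1, [x3, [x2, x4]]]
Full expansion: 8 signed words from ab - ba (2^3 = 8).
Only words starting with x1 matter:
  x1x2x4x3 (sign -1) contributes -[[[x1, x2], x4], x3]
  x1x3x2x4 (sign +1) contributes +[[[x1, x3], x2], x4]
  x1x3x4x2 (sign -1) contributes -[[[x1, x3], x4], x2]
  x1x4x2x3 (sign +1) contributes +[[[x1, x4], x2], x3]

-[[[x1, x2], x4], x3] + [[[x1, x3], x2], x4] - [[[x1, x3], x4], x2] + [[[x1, x4], x2], x3]


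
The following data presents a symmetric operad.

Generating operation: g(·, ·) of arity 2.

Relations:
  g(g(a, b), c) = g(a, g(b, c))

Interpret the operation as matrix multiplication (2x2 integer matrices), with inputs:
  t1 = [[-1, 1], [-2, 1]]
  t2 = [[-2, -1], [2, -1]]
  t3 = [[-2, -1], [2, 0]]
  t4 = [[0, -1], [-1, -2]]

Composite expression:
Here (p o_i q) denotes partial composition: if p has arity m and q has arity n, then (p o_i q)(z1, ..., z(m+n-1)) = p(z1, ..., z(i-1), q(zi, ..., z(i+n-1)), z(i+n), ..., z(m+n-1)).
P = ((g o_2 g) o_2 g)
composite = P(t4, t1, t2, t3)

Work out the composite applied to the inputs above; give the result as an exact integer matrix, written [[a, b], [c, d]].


[[10, 6], [28, 16]]

g(t1, t2) = [[4, 0], [6, 1]]
g(g(t1, t2), t3) = [[-8, -4], [-10, -6]]
g(t4, g(g(t1, t2), t3)) = [[10, 6], [28, 16]]


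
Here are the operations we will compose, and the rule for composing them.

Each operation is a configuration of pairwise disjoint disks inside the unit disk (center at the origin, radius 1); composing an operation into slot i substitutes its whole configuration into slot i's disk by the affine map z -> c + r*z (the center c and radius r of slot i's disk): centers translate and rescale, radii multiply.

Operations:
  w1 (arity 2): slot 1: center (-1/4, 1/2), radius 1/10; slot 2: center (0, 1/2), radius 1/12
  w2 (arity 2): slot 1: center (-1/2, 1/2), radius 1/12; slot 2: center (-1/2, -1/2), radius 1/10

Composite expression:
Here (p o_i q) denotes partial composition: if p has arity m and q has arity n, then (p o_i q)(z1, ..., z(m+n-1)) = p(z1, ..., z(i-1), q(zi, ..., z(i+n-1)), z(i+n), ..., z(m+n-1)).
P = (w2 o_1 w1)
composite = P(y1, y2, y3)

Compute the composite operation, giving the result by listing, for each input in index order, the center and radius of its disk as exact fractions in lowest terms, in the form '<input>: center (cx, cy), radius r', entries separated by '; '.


Each y-disk chains the slot maps above it in w2; radii multiply.
for y1, the 2-step affine chain lands on center (-25/48, 13/24), radius 1/120
for y2, the 2-step affine chain lands on center (-1/2, 13/24), radius 1/144
for y3, the 1-step affine chain lands on center (-1/2, -1/2), radius 1/10

y1: center (-25/48, 13/24), radius 1/120; y2: center (-1/2, 13/24), radius 1/144; y3: center (-1/2, -1/2), radius 1/10


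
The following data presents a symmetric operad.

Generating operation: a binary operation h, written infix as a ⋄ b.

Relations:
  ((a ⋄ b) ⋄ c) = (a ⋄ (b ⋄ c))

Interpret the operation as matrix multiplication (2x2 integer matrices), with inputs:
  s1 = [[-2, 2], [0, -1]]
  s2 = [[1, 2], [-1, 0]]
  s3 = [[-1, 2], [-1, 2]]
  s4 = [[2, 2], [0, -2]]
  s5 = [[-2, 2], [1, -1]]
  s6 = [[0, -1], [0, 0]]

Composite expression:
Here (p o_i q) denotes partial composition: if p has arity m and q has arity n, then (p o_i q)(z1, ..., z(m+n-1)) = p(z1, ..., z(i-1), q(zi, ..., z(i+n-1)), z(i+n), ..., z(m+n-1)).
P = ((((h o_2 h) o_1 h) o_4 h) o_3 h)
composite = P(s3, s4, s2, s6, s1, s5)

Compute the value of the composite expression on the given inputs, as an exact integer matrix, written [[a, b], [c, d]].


(s3 ⋄ s4) = [[-2, -6], [-2, -6]]
(s2 ⋄ s6) = [[0, -1], [0, 1]]
(s1 ⋄ s5) = [[6, -6], [-1, 1]]
((s2 ⋄ s6) ⋄ (s1 ⋄ s5)) = [[1, -1], [-1, 1]]
((s3 ⋄ s4) ⋄ ((s2 ⋄ s6) ⋄ (s1 ⋄ s5))) = [[4, -4], [4, -4]]

[[4, -4], [4, -4]]


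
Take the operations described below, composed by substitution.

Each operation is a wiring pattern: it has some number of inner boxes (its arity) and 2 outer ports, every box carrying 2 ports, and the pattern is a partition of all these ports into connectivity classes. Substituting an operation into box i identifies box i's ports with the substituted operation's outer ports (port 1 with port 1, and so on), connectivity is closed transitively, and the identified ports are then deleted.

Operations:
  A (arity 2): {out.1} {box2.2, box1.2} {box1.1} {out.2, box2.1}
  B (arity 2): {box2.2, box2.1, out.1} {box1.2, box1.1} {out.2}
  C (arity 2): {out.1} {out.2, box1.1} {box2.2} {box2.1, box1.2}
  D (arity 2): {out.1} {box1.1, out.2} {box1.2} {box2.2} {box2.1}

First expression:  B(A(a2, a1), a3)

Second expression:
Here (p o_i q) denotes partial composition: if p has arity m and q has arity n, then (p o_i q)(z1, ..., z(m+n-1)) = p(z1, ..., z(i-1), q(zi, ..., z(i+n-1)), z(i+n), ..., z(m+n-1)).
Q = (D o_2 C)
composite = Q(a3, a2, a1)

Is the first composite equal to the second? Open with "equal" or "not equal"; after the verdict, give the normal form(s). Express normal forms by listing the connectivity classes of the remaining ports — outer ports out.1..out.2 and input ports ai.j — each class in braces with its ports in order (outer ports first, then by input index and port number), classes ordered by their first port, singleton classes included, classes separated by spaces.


not equal; the first gives {out.1, a3.1, a3.2} {out.2} {a1.1} {a1.2, a2.2} {a2.1} and the second {out.1} {out.2, a3.1} {a1.1, a2.2} {a1.2} {a2.1} {a3.2}


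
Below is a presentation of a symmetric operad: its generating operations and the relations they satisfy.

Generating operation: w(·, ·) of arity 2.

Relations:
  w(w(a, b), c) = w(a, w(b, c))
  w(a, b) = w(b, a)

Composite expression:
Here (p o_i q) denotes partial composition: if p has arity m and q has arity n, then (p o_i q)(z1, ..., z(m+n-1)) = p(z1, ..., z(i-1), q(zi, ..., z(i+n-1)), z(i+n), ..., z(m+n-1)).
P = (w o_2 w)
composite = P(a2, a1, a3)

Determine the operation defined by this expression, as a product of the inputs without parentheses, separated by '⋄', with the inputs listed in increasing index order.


a1 ⋄ a2 ⋄ a3

Both nesting and order wash out for w; what remains is which a's occur.
w(a1, a3) spells out as a1 ⋄ a3
w(a2, w(a1, a3)) spells out as a2 ⋄ a1 ⋄ a3
the factors in increasing index order: a1 ⋄ a2 ⋄ a3


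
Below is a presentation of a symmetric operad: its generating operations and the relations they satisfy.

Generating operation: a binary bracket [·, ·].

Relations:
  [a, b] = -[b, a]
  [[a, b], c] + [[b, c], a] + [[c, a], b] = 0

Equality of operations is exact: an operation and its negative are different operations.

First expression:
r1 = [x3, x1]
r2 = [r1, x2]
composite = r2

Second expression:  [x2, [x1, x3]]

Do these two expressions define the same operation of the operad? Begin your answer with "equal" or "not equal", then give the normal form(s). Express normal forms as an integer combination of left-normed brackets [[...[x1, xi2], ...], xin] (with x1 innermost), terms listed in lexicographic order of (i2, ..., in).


equal; the common form is -[[x1, x3], x2]

The first expression reduces to -[[x1, x3], x2]
The second expression reduces to -[[x1, x3], x2]
One common form — equal.


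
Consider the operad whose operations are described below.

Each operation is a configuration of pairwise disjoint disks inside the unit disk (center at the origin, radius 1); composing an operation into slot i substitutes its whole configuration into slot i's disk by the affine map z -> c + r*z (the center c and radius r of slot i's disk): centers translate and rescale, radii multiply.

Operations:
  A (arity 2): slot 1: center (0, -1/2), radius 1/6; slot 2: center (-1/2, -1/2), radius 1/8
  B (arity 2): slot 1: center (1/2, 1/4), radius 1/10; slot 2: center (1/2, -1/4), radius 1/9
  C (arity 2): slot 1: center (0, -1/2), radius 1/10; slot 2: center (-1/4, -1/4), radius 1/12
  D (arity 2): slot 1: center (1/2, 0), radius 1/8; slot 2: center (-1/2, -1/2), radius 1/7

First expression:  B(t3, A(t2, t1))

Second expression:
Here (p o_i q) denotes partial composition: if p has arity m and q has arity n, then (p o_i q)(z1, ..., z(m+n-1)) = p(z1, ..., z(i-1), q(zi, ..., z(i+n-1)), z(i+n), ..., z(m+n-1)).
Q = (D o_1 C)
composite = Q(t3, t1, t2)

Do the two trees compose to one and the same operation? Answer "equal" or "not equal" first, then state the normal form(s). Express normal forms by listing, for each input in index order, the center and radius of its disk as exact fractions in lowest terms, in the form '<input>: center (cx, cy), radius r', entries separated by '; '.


not equal; first: t1: center (4/9, -11/36), radius 1/72; t2: center (1/2, -11/36), radius 1/54; t3: center (1/2, 1/4), radius 1/10; second: t1: center (15/32, -1/32), radius 1/96; t2: center (-1/2, -1/2), radius 1/7; t3: center (1/2, -1/16), radius 1/80

The first composite normalizes to t1: center (4/9, -11/36), radius 1/72; t2: center (1/2, -11/36), radius 1/54; t3: center (1/2, 1/4), radius 1/10
The second composite normalizes to t1: center (15/32, -1/32), radius 1/96; t2: center (-1/2, -1/2), radius 1/7; t3: center (1/2, -1/16), radius 1/80
They disagree, so not equal.


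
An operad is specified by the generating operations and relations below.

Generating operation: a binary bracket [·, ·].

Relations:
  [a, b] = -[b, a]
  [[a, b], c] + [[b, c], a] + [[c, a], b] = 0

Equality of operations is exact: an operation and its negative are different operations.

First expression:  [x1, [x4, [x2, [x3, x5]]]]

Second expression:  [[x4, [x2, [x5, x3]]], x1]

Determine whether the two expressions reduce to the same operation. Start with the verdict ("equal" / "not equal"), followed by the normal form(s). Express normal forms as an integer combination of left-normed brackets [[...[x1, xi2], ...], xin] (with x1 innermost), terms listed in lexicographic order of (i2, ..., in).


equal; both compose to -[[[[x1, x2], x3], x5], x4] + [[[[x1, x2], x5], x3], x4] + [[[[x1, x3], x5], x2], x4] + [[[[x1, x4], x2], x3], x5] - [[[[x1, x4], x2], x5], x3] - [[[[x1, x4], x3], x5], x2] + [[[[x1, x4], x5], x3], x2] - [[[[x1, x5], x3], x2], x4]

Reducing the first expression gives -[[[[x1, x2], x3], x5], x4] + [[[[x1, x2], x5], x3], x4] + [[[[x1, x3], x5], x2], x4] + [[[[x1, x4], x2], x3], x5] - [[[[x1, x4], x2], x5], x3] - [[[[x1, x4], x3], x5], x2] + [[[[x1, x4], x5], x3], x2] - [[[[x1, x5], x3], x2], x4]
Reducing the second expression gives -[[[[x1, x2], x3], x5], x4] + [[[[x1, x2], x5], x3], x4] + [[[[x1, x3], x5], x2], x4] + [[[[x1, x4], x2], x3], x5] - [[[[x1, x4], x2], x5], x3] - [[[[x1, x4], x3], x5], x2] + [[[[x1, x4], x5], x3], x2] - [[[[x1, x5], x3], x2], x4]
Both agree, so they are equal.


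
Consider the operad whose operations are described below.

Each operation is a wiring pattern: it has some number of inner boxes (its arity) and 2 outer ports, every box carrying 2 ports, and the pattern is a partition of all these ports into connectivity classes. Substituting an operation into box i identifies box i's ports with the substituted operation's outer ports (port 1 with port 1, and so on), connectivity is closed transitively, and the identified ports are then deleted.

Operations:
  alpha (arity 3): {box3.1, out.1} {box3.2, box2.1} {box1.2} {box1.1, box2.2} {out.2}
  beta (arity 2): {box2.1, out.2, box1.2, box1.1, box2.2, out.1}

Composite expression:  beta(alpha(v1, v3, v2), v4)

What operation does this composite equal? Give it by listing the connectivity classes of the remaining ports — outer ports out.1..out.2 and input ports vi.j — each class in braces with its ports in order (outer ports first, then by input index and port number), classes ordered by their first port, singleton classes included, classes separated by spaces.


{out.1, out.2, v2.1, v4.1, v4.2} {v1.1, v3.2} {v1.2} {v2.2, v3.1}

Reachability decides: close wires over beta-identified ports.
the subtree at alpha composes to {out.1, v2.1} {out.2} {v1.1, v3.2} {v1.2} {v2.2, v3.1} on (v1, v3, v2); out.j = own outer ports
the subtree at beta composes to {out.1, out.2, v2.1, v4.1, v4.2} {v1.1, v3.2} {v1.2} {v2.2, v3.1} on (v1, v3, v2, v4); out.j = own outer ports


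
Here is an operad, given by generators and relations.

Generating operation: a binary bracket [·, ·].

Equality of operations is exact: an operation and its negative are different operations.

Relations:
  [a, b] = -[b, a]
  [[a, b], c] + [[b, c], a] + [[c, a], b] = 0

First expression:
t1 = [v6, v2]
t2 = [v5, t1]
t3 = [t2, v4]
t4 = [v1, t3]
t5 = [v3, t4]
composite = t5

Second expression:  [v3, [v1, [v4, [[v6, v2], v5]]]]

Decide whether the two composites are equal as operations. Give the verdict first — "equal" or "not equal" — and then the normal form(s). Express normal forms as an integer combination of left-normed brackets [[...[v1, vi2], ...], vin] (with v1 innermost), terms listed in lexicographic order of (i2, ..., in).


Normal form of the first expression: -[[[[[v1, v2], v6], v5], v4], v3] + [[[[[v1, v4], v2], v6], v5], v3] - [[[[[v1, v4], v5], v2], v6], v3] + [[[[[v1, v4], v5], v6], v2], v3] - [[[[[v1, v4], v6], v2], v5], v3] + [[[[[v1, v5], v2], v6], v4], v3] - [[[[[v1, v5], v6], v2], v4], v3] + [[[[[v1, v6], v2], v5], v4], v3]
Normal form of the second expression: -[[[[[v1, v2], v6], v5], v4], v3] + [[[[[v1, v4], v2], v6], v5], v3] - [[[[[v1, v4], v5], v2], v6], v3] + [[[[[v1, v4], v5], v6], v2], v3] - [[[[[v1, v4], v6], v2], v5], v3] + [[[[[v1, v5], v2], v6], v4], v3] - [[[[[v1, v5], v6], v2], v4], v3] + [[[[[v1, v6], v2], v5], v4], v3]
The forms coincide; equal.

equal: each reduces to -[[[[[v1, v2], v6], v5], v4], v3] + [[[[[v1, v4], v2], v6], v5], v3] - [[[[[v1, v4], v5], v2], v6], v3] + [[[[[v1, v4], v5], v6], v2], v3] - [[[[[v1, v4], v6], v2], v5], v3] + [[[[[v1, v5], v2], v6], v4], v3] - [[[[[v1, v5], v6], v2], v4], v3] + [[[[[v1, v6], v2], v5], v4], v3]


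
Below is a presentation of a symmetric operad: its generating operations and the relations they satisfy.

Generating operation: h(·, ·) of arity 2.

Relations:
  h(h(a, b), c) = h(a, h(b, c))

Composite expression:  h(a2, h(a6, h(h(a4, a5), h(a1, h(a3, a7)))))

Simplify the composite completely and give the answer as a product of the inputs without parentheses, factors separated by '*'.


a2 * a6 * a4 * a5 * a1 * a3 * a7

Every regrouping of h is equal, so read the a-inputs in written order.
h(a4, a5) collapses to a4 * a5
h(a3, a7) collapses to a3 * a7
h(a1, h(a3, a7)) collapses to a1 * a3 * a7
h(h(a4, a5), h(a1, h(a3, a7))) collapses to a4 * a5 * a1 * a3 * a7
h(a6, h(h(a4, a5), h(a1, h(a3, a7)))) collapses to a6 * a4 * a5 * a1 * a3 * a7
h(a2, h(a6, h(h(a4, a5), h(a1, h(a3, a7))))) collapses to a2 * a6 * a4 * a5 * a1 * a3 * a7


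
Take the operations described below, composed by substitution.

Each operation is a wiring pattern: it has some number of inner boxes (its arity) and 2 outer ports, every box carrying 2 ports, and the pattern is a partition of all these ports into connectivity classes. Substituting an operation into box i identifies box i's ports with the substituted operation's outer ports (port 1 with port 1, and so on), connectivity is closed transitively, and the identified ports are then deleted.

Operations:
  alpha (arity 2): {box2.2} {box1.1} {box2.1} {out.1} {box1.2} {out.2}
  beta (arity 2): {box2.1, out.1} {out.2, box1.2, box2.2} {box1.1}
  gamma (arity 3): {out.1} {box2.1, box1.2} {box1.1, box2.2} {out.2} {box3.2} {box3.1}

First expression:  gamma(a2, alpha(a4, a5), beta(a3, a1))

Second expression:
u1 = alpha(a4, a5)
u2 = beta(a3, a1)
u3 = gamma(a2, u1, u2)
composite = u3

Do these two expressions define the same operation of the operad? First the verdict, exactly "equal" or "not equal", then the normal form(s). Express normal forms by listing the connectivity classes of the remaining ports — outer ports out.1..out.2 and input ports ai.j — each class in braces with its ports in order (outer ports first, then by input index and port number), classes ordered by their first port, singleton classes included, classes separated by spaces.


equal; both compose to {out.1} {out.2} {a1.1} {a1.2, a3.2} {a2.1} {a2.2} {a3.1} {a4.1} {a4.2} {a5.1} {a5.2}


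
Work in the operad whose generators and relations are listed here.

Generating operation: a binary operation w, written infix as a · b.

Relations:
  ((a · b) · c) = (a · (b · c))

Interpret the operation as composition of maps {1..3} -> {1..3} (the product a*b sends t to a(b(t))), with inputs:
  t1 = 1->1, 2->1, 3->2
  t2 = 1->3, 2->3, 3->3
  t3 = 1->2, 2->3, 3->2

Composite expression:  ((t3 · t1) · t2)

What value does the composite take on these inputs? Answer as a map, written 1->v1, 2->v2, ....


1->3, 2->3, 3->3

(t3 · t1) = 1->2, 2->2, 3->3
((t3 · t1) · t2) = 1->3, 2->3, 3->3


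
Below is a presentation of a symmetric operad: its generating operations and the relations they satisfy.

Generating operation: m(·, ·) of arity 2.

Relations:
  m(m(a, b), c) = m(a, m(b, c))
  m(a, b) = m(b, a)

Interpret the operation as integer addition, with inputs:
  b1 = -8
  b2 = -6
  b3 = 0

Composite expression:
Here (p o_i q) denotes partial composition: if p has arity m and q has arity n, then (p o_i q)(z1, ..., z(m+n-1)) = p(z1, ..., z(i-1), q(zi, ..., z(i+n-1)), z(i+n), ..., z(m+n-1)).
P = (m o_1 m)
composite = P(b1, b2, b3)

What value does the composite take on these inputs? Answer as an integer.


-14

m(b1, b2) = -14
m(m(b1, b2), b3) = -14


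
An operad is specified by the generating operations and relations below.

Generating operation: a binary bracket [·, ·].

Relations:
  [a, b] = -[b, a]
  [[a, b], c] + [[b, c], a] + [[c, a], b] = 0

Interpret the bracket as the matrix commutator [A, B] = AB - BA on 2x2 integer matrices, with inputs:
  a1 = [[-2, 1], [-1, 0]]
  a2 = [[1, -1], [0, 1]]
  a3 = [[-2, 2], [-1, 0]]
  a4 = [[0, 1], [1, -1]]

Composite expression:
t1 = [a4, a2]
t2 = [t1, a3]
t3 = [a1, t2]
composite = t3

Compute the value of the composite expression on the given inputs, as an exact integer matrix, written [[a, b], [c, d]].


[[4, -6], [2, -4]]

[a4, a2] = [[1, -1], [0, -1]]
[[a4, a2], a3] = [[1, 2], [2, -1]]
[a1, [[a4, a2], a3]] = [[4, -6], [2, -4]]


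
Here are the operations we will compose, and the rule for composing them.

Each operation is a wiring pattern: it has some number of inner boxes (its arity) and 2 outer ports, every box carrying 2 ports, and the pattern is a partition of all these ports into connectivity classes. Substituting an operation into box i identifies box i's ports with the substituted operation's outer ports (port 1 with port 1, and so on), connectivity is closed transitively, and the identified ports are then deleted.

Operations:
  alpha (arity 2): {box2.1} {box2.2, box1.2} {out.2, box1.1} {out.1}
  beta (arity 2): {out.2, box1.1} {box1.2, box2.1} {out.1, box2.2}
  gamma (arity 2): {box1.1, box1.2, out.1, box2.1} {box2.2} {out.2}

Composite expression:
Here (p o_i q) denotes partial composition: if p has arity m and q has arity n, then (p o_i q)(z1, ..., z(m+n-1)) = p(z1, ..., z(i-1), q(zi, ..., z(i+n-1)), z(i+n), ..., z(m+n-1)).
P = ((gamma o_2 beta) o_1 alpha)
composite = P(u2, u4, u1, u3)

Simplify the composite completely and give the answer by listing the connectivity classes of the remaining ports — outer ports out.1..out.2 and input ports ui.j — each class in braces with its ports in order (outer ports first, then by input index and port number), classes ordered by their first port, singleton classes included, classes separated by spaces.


Substituting into gamma glues patterns; closure does the rest.
stage alpha: inputs (u2, u4), connectivity {out.1} {out.2, u2.1} {u2.2, u4.2} {u4.1}, out.j its boundary
stage beta: inputs (u1, u3), connectivity {out.1, u3.2} {out.2, u1.1} {u1.2, u3.1}, out.j its boundary
stage gamma: inputs (u2, u4, u1, u3), connectivity {out.1, u2.1, u3.2} {out.2} {u1.1} {u1.2, u3.1} {u2.2, u4.2} {u4.1}, out.j its boundary

{out.1, u2.1, u3.2} {out.2} {u1.1} {u1.2, u3.1} {u2.2, u4.2} {u4.1}


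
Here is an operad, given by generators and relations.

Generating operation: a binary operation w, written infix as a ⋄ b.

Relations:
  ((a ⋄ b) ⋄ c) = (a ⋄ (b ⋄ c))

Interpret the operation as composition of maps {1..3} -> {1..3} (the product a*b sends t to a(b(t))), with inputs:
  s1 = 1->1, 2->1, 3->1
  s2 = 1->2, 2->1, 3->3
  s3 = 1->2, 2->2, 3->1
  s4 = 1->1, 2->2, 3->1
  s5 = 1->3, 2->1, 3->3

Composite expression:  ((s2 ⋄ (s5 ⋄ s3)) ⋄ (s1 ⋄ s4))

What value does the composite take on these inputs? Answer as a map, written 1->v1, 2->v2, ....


(s5 ⋄ s3) = 1->1, 2->1, 3->3
(s2 ⋄ (s5 ⋄ s3)) = 1->2, 2->2, 3->3
(s1 ⋄ s4) = 1->1, 2->1, 3->1
((s2 ⋄ (s5 ⋄ s3)) ⋄ (s1 ⋄ s4)) = 1->2, 2->2, 3->2

1->2, 2->2, 3->2


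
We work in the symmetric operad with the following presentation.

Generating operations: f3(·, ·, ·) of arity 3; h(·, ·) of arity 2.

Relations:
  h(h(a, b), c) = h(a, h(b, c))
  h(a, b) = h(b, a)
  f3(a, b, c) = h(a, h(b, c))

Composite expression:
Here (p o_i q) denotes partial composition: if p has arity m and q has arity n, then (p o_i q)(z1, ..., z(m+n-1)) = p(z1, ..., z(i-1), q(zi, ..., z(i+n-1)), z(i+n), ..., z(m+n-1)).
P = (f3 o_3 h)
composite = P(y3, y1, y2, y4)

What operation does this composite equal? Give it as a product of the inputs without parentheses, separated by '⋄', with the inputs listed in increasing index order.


Reordering under f3 is free, so list the y-inputs canonically.
h(y2, y4) flattens to y2 ⋄ y4
f3(y3, y1, h(y2, y4)) flattens to y3 ⋄ y1 ⋄ y2 ⋄ y4
putting the inputs in ascending order: y1 ⋄ y2 ⋄ y3 ⋄ y4

y1 ⋄ y2 ⋄ y3 ⋄ y4


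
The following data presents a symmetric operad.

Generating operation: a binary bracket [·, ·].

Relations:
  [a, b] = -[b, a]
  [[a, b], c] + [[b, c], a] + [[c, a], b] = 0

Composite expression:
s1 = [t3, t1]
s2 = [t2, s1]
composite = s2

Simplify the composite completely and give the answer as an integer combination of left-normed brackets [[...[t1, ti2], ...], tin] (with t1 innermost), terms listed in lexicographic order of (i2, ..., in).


[[t1, t3], t2]

Skip Jacobi rewriting: expand, keep t1-initial words, read off terms.
Composite bracket: [t2, [t3, t1]]
Full expansion: 4 signed words from ab - ba (2^2 = 4).
Words beginning with t1 determine it all:
  sign of t1t3t2 is +1, so it contributes +[[t1, t3], t2]


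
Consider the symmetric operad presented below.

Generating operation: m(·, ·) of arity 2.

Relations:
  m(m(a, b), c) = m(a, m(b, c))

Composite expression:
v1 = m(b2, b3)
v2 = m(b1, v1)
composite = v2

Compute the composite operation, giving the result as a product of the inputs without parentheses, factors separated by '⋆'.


Associativity of m dissolves the nesting; only the b-input order survives.
m(b2, b3) unparenthesizes to b2 ⋆ b3
m(b1, m(b2, b3)) unparenthesizes to b1 ⋆ b2 ⋆ b3

b1 ⋆ b2 ⋆ b3


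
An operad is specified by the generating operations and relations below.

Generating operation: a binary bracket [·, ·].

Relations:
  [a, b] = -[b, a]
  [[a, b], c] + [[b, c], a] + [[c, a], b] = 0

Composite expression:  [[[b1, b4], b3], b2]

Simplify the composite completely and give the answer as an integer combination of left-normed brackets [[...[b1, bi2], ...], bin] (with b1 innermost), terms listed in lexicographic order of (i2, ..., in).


[[[b1, b4], b3], b2]

Antisymmetry and Jacobi reduce to b1-anchored left-normed brackets.
Composite bracket: [[[b1, b4], b3], b2]
The bracket unfolds into 8 signed words via [a, b] = ab - ba (2^3 = 8).
Words beginning with b1 determine it all:
  the word b1b4b3b2 carries sign +1 and contributes +[[[b1, b4], b3], b2]


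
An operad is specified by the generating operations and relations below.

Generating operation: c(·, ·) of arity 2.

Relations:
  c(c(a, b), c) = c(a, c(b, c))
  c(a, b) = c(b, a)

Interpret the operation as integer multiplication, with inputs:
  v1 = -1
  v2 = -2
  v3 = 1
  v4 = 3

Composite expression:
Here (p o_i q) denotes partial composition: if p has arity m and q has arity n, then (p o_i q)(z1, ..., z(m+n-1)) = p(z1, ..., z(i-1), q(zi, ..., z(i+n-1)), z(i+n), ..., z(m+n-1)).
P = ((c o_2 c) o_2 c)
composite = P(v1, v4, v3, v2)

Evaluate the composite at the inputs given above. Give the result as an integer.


6

c(v4, v3) = 3
c(c(v4, v3), v2) = -6
c(v1, c(c(v4, v3), v2)) = 6


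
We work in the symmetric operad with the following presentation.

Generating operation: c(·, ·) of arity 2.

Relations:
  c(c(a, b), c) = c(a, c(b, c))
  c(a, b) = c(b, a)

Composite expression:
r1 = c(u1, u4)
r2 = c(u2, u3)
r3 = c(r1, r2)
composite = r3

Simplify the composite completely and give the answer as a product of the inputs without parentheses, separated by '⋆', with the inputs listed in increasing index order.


Any arrangement under c is one operation, so sort the u-inputs.
c(u1, u4) flattens to u1 ⋆ u4
c(u2, u3) flattens to u2 ⋆ u3
c(c(u1, u4), c(u2, u3)) flattens to u1 ⋆ u4 ⋆ u2 ⋆ u3
the factors in increasing index order: u1 ⋆ u2 ⋆ u3 ⋆ u4

u1 ⋆ u2 ⋆ u3 ⋆ u4


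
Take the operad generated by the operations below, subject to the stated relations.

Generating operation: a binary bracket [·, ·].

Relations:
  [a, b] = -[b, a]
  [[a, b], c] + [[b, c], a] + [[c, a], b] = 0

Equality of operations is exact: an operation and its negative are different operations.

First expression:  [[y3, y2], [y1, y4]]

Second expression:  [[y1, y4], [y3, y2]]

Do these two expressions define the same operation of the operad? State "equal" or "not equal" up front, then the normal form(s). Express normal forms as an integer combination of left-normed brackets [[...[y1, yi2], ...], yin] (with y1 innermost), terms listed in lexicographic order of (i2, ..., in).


not equal; the first gives [[[y1, y4], y2], y3] - [[[y1, y4], y3], y2] and the second -[[[y1, y4], y2], y3] + [[[y1, y4], y3], y2]

The first expression reduces to [[[y1, y4], y2], y3] - [[[y1, y4], y3], y2]
The second expression reduces to -[[[y1, y4], y2], y3] + [[[y1, y4], y3], y2]
The forms do not match — not equal.


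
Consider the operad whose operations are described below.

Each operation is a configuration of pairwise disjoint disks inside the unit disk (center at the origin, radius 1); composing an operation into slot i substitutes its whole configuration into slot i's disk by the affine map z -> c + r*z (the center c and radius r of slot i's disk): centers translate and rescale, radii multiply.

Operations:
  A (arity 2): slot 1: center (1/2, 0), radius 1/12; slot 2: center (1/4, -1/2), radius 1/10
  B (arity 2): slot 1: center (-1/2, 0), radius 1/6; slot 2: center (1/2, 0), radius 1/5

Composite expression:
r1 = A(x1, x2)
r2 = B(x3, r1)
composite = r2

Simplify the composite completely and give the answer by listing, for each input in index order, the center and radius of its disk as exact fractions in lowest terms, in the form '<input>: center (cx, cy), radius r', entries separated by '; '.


x1: center (3/5, 0), radius 1/60; x2: center (11/20, -1/10), radius 1/50; x3: center (-1/2, 0), radius 1/6

Follow each x-input down from B: c' goes to c + r*c', radius to r*r'.
input x3: applying the 1 nested substitution gives center (-1/2, 0), radius 1/6
input x1: applying the 2 nested substitutions gives center (3/5, 0), radius 1/60
input x2: applying the 2 nested substitutions gives center (11/20, -1/10), radius 1/50


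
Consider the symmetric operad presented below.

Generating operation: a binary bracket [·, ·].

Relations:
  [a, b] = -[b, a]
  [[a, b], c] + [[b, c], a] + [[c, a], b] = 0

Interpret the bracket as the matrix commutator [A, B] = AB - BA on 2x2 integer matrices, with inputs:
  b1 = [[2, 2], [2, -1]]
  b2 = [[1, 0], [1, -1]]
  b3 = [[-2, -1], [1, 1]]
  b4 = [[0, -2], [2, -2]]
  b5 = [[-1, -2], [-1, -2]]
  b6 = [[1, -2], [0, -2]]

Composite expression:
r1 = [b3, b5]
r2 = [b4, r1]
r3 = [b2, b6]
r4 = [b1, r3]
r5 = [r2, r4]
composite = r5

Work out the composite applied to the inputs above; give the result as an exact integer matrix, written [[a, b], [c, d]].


[[294, -328], [428, -294]]

[b3, b5] = [[3, 7], [-2, -3]]
[b4, [b3, b5]] = [[-10, 26], [16, 10]]
[b2, b6] = [[2, -4], [3, -2]]
[b1, [b2, b6]] = [[14, -20], [-1, -14]]
[[b4, [b3, b5]], [b1, [b2, b6]]] = [[294, -328], [428, -294]]


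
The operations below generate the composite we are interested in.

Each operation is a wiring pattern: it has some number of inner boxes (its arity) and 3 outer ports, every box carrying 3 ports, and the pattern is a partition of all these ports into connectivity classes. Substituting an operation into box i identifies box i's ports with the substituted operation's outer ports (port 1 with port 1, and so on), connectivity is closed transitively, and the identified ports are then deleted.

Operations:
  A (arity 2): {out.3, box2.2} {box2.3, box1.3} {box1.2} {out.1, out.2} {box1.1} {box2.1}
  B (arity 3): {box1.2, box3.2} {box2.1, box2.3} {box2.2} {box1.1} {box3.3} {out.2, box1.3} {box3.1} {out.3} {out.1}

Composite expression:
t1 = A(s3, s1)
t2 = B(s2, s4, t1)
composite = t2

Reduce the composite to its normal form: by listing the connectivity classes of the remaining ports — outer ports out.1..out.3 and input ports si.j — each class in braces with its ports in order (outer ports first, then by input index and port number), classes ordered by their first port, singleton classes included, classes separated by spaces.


{out.1} {out.2, s2.3} {out.3} {s1.1} {s1.2} {s1.3, s3.3} {s2.1} {s2.2} {s3.1} {s3.2} {s4.1, s4.3} {s4.2}

Connectivity passes through glued B-boundaries; trace each wire chain.
composing A on (s3, s1), with out.j its own outer ports: {out.1, out.2} {out.3, s1.2} {s1.1} {s1.3, s3.3} {s3.1} {s3.2}
composing B on (s2, s4, s3, s1), with out.j its own outer ports: {out.1} {out.2, s2.3} {out.3} {s1.1} {s1.2} {s1.3, s3.3} {s2.1} {s2.2} {s3.1} {s3.2} {s4.1, s4.3} {s4.2}


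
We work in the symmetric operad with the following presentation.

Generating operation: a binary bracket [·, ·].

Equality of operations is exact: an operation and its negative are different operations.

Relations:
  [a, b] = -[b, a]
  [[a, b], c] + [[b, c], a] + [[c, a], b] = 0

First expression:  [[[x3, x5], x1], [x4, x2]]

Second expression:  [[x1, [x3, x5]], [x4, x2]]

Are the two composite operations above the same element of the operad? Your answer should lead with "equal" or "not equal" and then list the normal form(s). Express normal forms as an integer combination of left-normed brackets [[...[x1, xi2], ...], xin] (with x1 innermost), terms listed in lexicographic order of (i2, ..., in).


not equal; the first gives [[[[x1, x3], x5], x2], x4] - [[[[x1, x3], x5], x4], x2] - [[[[x1, x5], x3], x2], x4] + [[[[x1, x5], x3], x4], x2] and the second -[[[[x1, x3], x5], x2], x4] + [[[[x1, x3], x5], x4], x2] + [[[[x1, x5], x3], x2], x4] - [[[[x1, x5], x3], x4], x2]

The first expression, normalized: [[[[x1, x3], x5], x2], x4] - [[[[x1, x3], x5], x4], x2] - [[[[x1, x5], x3], x2], x4] + [[[[x1, x5], x3], x4], x2]
The second expression, normalized: -[[[[x1, x3], x5], x2], x4] + [[[[x1, x3], x5], x4], x2] + [[[[x1, x5], x3], x2], x4] - [[[[x1, x5], x3], x4], x2]
No match — not equal.
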